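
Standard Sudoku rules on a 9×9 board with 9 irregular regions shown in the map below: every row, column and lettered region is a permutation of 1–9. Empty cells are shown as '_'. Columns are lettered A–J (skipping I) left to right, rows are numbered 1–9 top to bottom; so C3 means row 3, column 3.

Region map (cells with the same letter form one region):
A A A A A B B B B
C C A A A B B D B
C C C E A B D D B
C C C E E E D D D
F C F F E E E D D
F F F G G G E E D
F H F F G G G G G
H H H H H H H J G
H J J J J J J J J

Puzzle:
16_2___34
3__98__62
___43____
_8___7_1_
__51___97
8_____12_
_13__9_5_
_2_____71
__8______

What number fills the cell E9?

C1 = 7: row 1 has {1,2,3,4,6}; col 3 has {3,5,8}; region has {1,2,3,6,8,9} → only 7 remains.
E1 = 5: row 1 has {1,2,3,4,6,7}; col 5 has {3,8}; region has {1,2,3,6,7,8,9} → only 5 remains.
F1 = 8: row 1 has {1,2,3,4,5,6,7}; col 6 has {7,9}; region has {2,3,4} → only 8 remains.
G1 = 9: row 1 has {1,2,3,4,5,6,7,8}; col 7 has {1}; region has {2,3,4,8} → only 9 remains.
C2 = 4: row 2 has {2,3,6,8,9}; col 3 has {3,5,7,8}; region has {1,2,3,5,6,7,8,9} → only 4 remains.
H3 = 8: row 3 has {3,4}; col 8 has {1,2,3,5,6,7,9}; region has {1,6,7,9} → only 8 remains.
B5 = 4: row 5 has {1,5,7,9}; col 2 has {1,2,6,8}; region has {3,8} → only 4 remains.
E5 = 6: row 5 has {1,4,5,7,9}; col 5 has {3,5,8}; region has {1,2,4,7} → only 6 remains.
F5 = 3: row 5 has {1,4,5,6,7,9}; col 6 has {7,8,9}; region has {1,2,4,6,7} → only 3 remains.
G5 = 8: row 5 has {1,3,4,5,6,7,9}; col 7 has {1,9}; region has {1,2,3,4,6,7} → only 8 remains.
H9 = 4: row 9 has {8}; col 8 has {1,2,3,5,6,7,8,9}; region has {7,8} → only 4 remains.
D4 = 5: row 4 has {1,7,8}; col 4 has {1,2,4,9}; region has {1,2,3,4,6,7,8} → only 5 remains.
E4 = 9: row 4 has {1,5,7,8}; col 5 has {3,5,6,8}; region has {1,2,3,4,5,6,7,8} → only 9 remains.
J4 = 3: row 4 has {1,5,7,8,9}; col 9 has {1,2,4,7}; region has {1,6,7,8,9} → only 3 remains.
A5 = 2: row 5 has {1,3,4,5,6,7,8,9}; col 1 has {1,3,8}; region has {1,3,5,8} → only 2 remains.
J6 = 5: row 6 has {1,2,8}; col 9 has {1,2,3,4,7}; region has {1,3,6,7,8,9} → only 5 remains.
E8 = 4: row 8 has {1,2,7}; col 5 has {3,5,6,8,9}; region has {1,2} → only 4 remains.
G3 = 2: row 3 has {3,4,8}; col 7 has {1,8,9}; region has {1,3,5,6,7,8,9} → only 2 remains.
J3 = 6: row 3 has {2,3,4,8}; col 9 has {1,2,3,4,5,7}; region has {2,3,4,8,9} → only 6 remains.
A4 = 6: row 4 has {1,3,5,7,8,9}; col 1 has {1,2,3,8}; region has {3,4,8} → only 6 remains.
C4 = 2: row 4 has {1,3,5,6,7,8,9}; col 3 has {3,4,5,7,8}; region has {3,4,6,8} → only 2 remains.
G4 = 4: row 4 has {1,2,3,5,6,7,8,9}; col 7 has {1,2,8,9}; region has {1,2,3,5,6,7,8,9} → only 4 remains.
E6 = 7: row 6 has {1,2,5,8}; col 5 has {3,4,5,6,8,9}; region has {1,5,9} → only 7 remains.
E7 = 2: row 7 has {1,3,5,9}; col 5 has {3,4,5,6,7,8,9}; region has {1,5,7,9} → only 2 remains.
G7 = 6: row 7 has {1,2,3,5,9}; col 7 has {1,2,4,8,9}; region has {1,2,5,7,9} → only 6 remains.
J7 = 8: row 7 has {1,2,3,5,6,9}; col 9 has {1,2,3,4,5,6,7}; region has {1,2,5,6,7,9} → only 8 remains.
E9 = 1: row 9 has {4,8}; col 5 has {2,3,4,5,6,7,8,9}; region has {4,7,8} → only 1 remains.

1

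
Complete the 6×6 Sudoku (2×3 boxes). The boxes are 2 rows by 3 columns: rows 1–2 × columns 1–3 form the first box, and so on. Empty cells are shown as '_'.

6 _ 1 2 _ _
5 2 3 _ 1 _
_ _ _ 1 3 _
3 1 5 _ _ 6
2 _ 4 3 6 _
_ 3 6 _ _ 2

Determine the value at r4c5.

r1c2 = 4: row 1 has {1,2,6}; col 2 has {1,2,3}; box has {1,2,3,5,6} → only 4 remains.
r1c5 = 5: row 1 has {1,2,4,6}; col 5 has {1,3,6}; box has {1,2} → only 5 remains.
r1c6 = 3: row 1 has {1,2,4,5,6}; col 6 has {2,6}; box has {1,2,5} → only 3 remains.
r2c6 = 4: row 2 has {1,2,3,5}; col 6 has {2,3,6}; box has {1,2,3,5} → only 4 remains.
r3c1 = 4: row 3 has {1,3}; col 1 has {2,3,5,6}; box has {1,3,5} → only 4 remains.
r3c2 = 6: row 3 has {1,3,4}; col 2 has {1,2,3,4}; box has {1,3,4,5} → only 6 remains.
r3c3 = 2: row 3 has {1,3,4,6}; col 3 has {1,3,4,5,6}; box has {1,3,4,5,6} → only 2 remains.
r3c6 = 5: row 3 has {1,2,3,4,6}; col 6 has {2,3,4,6}; box has {1,3,6} → only 5 remains.
r4c4 = 4: row 4 has {1,3,5,6}; col 4 has {1,2,3}; box has {1,3,5,6} → only 4 remains.
r4c5 = 2: row 4 has {1,3,4,5,6}; col 5 has {1,3,5,6}; box has {1,3,4,5,6} → only 2 remains.

2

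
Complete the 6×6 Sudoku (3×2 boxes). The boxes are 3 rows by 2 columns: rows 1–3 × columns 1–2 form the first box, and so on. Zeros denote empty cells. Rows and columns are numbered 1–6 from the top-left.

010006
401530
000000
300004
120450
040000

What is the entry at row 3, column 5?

1

row 2, column 2 = 6 (sole candidate).
row 2, column 6 = 2 (sole candidate).
row 4, column 2 = 5 (sole candidate).
row 5, column 6 = 3 (sole candidate).
row 6, column 1 = 6 (sole candidate).
row 6, column 6 = 1 (sole candidate).
row 1, column 5 = 4 (sole candidate).
row 3, column 2 = 3 (sole candidate).
row 3, column 5 = 1: row 3 has {3}; col 5 has {3,4,5}; box has {2,3,4,6} → only 1 remains.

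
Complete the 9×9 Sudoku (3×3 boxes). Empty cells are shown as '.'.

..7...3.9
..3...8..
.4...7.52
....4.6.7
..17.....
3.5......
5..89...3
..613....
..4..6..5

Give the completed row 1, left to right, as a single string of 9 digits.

row 3, column 7 = 1 (sole candidate).
row 7, column 3 = 2 (sole candidate).
row 7, column 6 = 4 (sole candidate).
row 7, column 7 = 7 (sole candidate).
row 9, column 4 = 2 (sole candidate).
row 9, column 5 = 7 (sole candidate).
row 9, column 7 = 9 (sole candidate).
row 7, column 2 = 1 (sole candidate).
row 7, column 8 = 6 (sole candidate).
row 8, column 6 = 5 (sole candidate).
row 9, column 1 = 8 (sole candidate).
row 9, column 2 = 3 (sole candidate).
row 9, column 8 = 1 (sole candidate).
row 1, column 8 = 4: row 1 has {3,7,9}; col 8 has {1,5,6}; box has {1,2,3,5,8,9} → only 4 remains.
row 2, column 8 = 7 (sole candidate).
row 2, column 9 = 6 (sole candidate).
row 2, column 4 = 4 (hidden single in row 2).
row 3, column 4 = 3 (hidden single in row 3).
row 4, column 6 = 1 (hidden single in row 4).
row 4, column 4 = 5 (hidden single in row 4).
row 1, column 4 = 6: row 1 has {3,4,7,9}; col 4 has {1,2,3,4,5,7,8}; box has {3,4,7} → only 6 remains.
row 3, column 5 = 8 (sole candidate).
row 6, column 4 = 9 (sole candidate).
row 1, column 6 = 2: row 1 has {3,4,6,7,9}; col 6 has {1,4,5,6,7}; box has {3,4,6,7,8} → only 2 remains.
row 2, column 6 = 9 (sole candidate).
row 3, column 3 = 9 (sole candidate).
row 4, column 3 = 8 (sole candidate).
row 6, column 6 = 8 (sole candidate).
row 6, column 8 = 2 (sole candidate).
row 8, column 8 = 8 (sole candidate).
row 8, column 9 = 4 (sole candidate).
row 1, column 1 = 1: row 1 has {2,3,4,6,7,9}; col 1 has {3,5,8}; box has {3,4,7,9} → only 1 remains.
row 1, column 5 = 5: row 1 has {1,2,3,4,6,7,9}; col 5 has {3,4,7,8,9}; box has {2,3,4,6,7,8,9} → only 5 remains.
row 2, column 1 = 2 (sole candidate).
row 2, column 2 = 5 (sole candidate).
row 2, column 5 = 1 (sole candidate).
row 3, column 1 = 6 (sole candidate).
row 4, column 1 = 9 (sole candidate).
row 4, column 2 = 2 (sole candidate).
row 4, column 8 = 3 (sole candidate).
row 5, column 1 = 4 (sole candidate).
row 5, column 2 = 6 (sole candidate).
row 5, column 5 = 2 (sole candidate).
row 5, column 6 = 3 (sole candidate).
row 5, column 7 = 5 (sole candidate).
row 5, column 8 = 9 (sole candidate).
row 5, column 9 = 8 (sole candidate).
row 6, column 2 = 7 (sole candidate).
row 6, column 5 = 6 (sole candidate).
row 6, column 7 = 4 (sole candidate).
row 6, column 9 = 1 (sole candidate).
row 8, column 1 = 7 (sole candidate).
row 8, column 2 = 9 (sole candidate).
row 8, column 7 = 2 (sole candidate).
row 1, column 2 = 8: row 1 has {1,2,3,4,5,6,7,9}; col 2 has {1,2,3,4,5,6,7,9}; box has {1,2,3,4,5,6,7,9} → only 8 remains.

187652349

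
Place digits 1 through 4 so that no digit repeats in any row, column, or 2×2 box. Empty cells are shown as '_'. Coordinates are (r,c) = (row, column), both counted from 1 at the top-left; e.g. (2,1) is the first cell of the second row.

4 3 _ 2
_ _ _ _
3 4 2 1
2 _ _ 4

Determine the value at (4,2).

1

(1,3) = 1 (sole candidate).
(2,1) = 1 (sole candidate).
(2,2) = 2 (sole candidate).
(2,4) = 3 (sole candidate).
(4,2) = 1: row 4 has {2,4}; col 2 has {2,3,4}; box has {2,3,4} → only 1 remains.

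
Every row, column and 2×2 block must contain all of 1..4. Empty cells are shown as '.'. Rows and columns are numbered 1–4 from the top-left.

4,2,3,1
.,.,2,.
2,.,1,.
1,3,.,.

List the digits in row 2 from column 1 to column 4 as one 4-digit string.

3124

row 2, column 1 = 3: row 2 has {2}; col 1 has {1,2,4}; box has {2,4} → only 3 remains.
row 2, column 2 = 1: row 2 has {2,3}; col 2 has {2,3}; box has {2,3,4} → only 1 remains.
row 2, column 4 = 4: row 2 has {1,2,3}; col 4 has {1}; box has {1,2,3} → only 4 remains.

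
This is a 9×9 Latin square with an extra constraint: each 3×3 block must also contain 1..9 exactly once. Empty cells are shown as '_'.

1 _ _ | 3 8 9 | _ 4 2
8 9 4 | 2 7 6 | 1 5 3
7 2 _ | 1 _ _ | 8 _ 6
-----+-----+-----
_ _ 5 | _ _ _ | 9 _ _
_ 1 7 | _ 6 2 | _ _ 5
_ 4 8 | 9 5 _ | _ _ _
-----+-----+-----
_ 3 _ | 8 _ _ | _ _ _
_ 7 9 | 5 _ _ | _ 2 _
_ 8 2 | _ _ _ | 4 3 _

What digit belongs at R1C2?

5

R1C3 = 6: row 1 has {1,2,3,4,8,9}; col 3 has {2,4,5,7,8,9}; box has {1,2,4,7,8,9} → only 6 remains.
R1C7 = 7: row 1 has {1,2,3,4,6,8,9}; col 7 has {1,4,8,9}; box has {1,2,3,4,5,6,8} → only 7 remains.
R3C3 = 3: row 3 has {1,2,6,7,8}; col 3 has {2,4,5,6,7,8,9}; box has {1,2,4,6,7,8,9} → only 3 remains.
R3C5 = 4: row 3 has {1,2,3,6,7,8}; col 5 has {5,6,7,8}; box has {1,2,3,6,7,8,9} → only 4 remains.
R3C6 = 5: row 3 has {1,2,3,4,6,7,8}; col 6 has {2,6,9}; box has {1,2,3,4,6,7,8,9} → only 5 remains.
R3C8 = 9: row 3 has {1,2,3,4,5,6,7,8}; col 8 has {2,3,4,5}; box has {1,2,3,4,5,6,7,8} → only 9 remains.
R4C2 = 6: row 4 has {5,9}; col 2 has {1,2,3,4,7,8,9}; box has {1,4,5,7,8} → only 6 remains.
R5C4 = 4: row 5 has {1,2,5,6,7}; col 4 has {1,2,3,5,8,9}; box has {2,5,6,9} → only 4 remains.
R5C7 = 3: row 5 has {1,2,4,5,6,7}; col 7 has {1,4,7,8,9}; box has {5,9} → only 3 remains.
R5C8 = 8: row 5 has {1,2,3,4,5,6,7}; col 8 has {2,3,4,5,9}; box has {3,5,9} → only 8 remains.
R7C3 = 1: row 7 has {3,8}; col 3 has {2,3,4,5,6,7,8,9}; box has {2,3,7,8,9} → only 1 remains.
R8C7 = 6: row 8 has {2,5,7,9}; col 7 has {1,3,4,7,8,9}; box has {2,3,4} → only 6 remains.
R1C2 = 5: row 1 has {1,2,3,4,6,7,8,9}; col 2 has {1,2,3,4,6,7,8,9}; box has {1,2,3,4,6,7,8,9} → only 5 remains.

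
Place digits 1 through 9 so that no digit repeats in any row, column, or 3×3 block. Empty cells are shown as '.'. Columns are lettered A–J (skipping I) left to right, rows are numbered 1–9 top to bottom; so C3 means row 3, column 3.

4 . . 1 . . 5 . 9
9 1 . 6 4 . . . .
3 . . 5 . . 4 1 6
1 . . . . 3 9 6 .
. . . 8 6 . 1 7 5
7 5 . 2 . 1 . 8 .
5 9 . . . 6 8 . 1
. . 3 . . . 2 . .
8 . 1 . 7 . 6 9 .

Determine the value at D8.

9

E4 = 5: row 4 has {1,3,6,9}; col 5 has {4,6,7}; box has {1,2,3,6,8} → only 5 remains.
A5 = 2: row 5 has {1,5,6,7,8}; col 1 has {1,3,4,5,7,8,9}; box has {1,5,7} → only 2 remains.
E6 = 9: row 6 has {1,2,5,7,8}; col 5 has {4,5,6,7}; box has {1,2,3,5,6,8} → only 9 remains.
G6 = 3: row 6 has {1,2,5,7,8,9}; col 7 has {1,2,4,5,6,8,9}; box has {1,5,6,7,8,9} → only 3 remains.
J6 = 4: row 6 has {1,2,3,5,7,8,9}; col 9 has {1,5,6,9}; box has {1,3,5,6,7,8,9} → only 4 remains.
A8 = 6: row 8 has {2,3}; col 1 has {1,2,3,4,5,7,8,9}; box has {1,3,5,8,9} → only 6 remains.
J8 = 7: row 8 has {2,3,6}; col 9 has {1,4,5,6,9}; box has {1,2,6,8,9} → only 7 remains.
J9 = 3: row 9 has {1,6,7,8,9}; col 9 has {1,4,5,6,7,9}; box has {1,2,6,7,8,9} → only 3 remains.
G2 = 7: row 2 has {1,4,6,9}; col 7 has {1,2,3,4,5,6,8,9}; box has {1,4,5,6,9} → only 7 remains.
J4 = 2: row 4 has {1,3,5,6,9}; col 9 has {1,3,4,5,6,7,9}; box has {1,3,4,5,6,7,8,9} → only 2 remains.
F5 = 4: row 5 has {1,2,5,6,7,8}; col 6 has {1,3,6}; box has {1,2,3,5,6,8,9} → only 4 remains.
C6 = 6: row 6 has {1,2,3,4,5,7,8,9}; col 3 has {1,3}; box has {1,2,5,7} → only 6 remains.
H7 = 4: row 7 has {1,5,6,8,9}; col 8 has {1,6,7,8,9}; box has {1,2,3,6,7,8,9} → only 4 remains.
B8 = 4: row 8 has {2,3,6,7}; col 2 has {1,5,9}; box has {1,3,5,6,8,9} → only 4 remains.
D8 = 9: row 8 has {2,3,4,6,7}; col 4 has {1,2,5,6,8}; box has {6,7} → only 9 remains.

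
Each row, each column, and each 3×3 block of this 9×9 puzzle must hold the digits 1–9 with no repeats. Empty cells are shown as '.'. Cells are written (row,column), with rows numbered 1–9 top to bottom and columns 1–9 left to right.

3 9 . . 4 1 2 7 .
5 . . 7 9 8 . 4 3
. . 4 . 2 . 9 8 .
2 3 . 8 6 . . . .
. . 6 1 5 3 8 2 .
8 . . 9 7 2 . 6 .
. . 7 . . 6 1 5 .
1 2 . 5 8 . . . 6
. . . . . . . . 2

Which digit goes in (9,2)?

(1,3) = 8: row 1 has {1,2,3,4,7,9}; col 3 has {4,6,7}; box has {3,4,5,9} → only 8 remains.
(1,4) = 6: row 1 has {1,2,3,4,7,8,9}; col 4 has {1,5,7,8,9}; box has {1,2,4,7,8,9} → only 6 remains.
(1,9) = 5: row 1 has {1,2,3,4,6,7,8,9}; col 9 has {2,3,6}; box has {2,3,4,7,8,9} → only 5 remains.
(2,7) = 6: row 2 has {3,4,5,7,8,9}; col 7 has {1,2,8,9}; box has {2,3,4,5,7,8,9} → only 6 remains.
(3,4) = 3: row 3 has {2,4,8,9}; col 4 has {1,5,6,7,8,9}; box has {1,2,4,6,7,8,9} → only 3 remains.
(3,6) = 5: row 3 has {2,3,4,8,9}; col 6 has {1,2,3,6,8}; box has {1,2,3,4,6,7,8,9} → only 5 remains.
(3,9) = 1: row 3 has {2,3,4,5,8,9}; col 9 has {2,3,5,6}; box has {2,3,4,5,6,7,8,9} → only 1 remains.
(4,6) = 4: row 4 has {2,3,6,8}; col 6 has {1,2,3,5,6,8}; box has {1,2,3,5,6,7,8,9} → only 4 remains.
(6,9) = 4: row 6 has {2,6,7,8,9}; col 9 has {1,2,3,5,6}; box has {2,6,8} → only 4 remains.
(7,5) = 3: row 7 has {1,5,6,7}; col 5 has {2,4,5,6,7,8,9}; box has {5,6,8} → only 3 remains.
(9,4) = 4: row 9 has {2}; col 4 has {1,3,5,6,7,8,9}; box has {3,5,6,8} → only 4 remains.
(9,5) = 1: row 9 has {2,4}; col 5 has {2,3,4,5,6,7,8,9}; box has {3,4,5,6,8} → only 1 remains.
(2,2) = 1: row 2 has {3,4,5,6,7,8,9}; col 2 has {2,3,9}; box has {3,4,5,8,9} → only 1 remains.
(2,3) = 2: row 2 has {1,3,4,5,6,7,8,9}; col 3 has {4,6,7,8}; box has {1,3,4,5,8,9} → only 2 remains.
(6,2) = 5: row 6 has {2,4,6,7,8,9}; col 2 has {1,2,3,9}; box has {2,3,6,8} → only 5 remains.
(6,3) = 1: row 6 has {2,4,5,6,7,8,9}; col 3 has {2,4,6,7,8}; box has {2,3,5,6,8} → only 1 remains.
(6,7) = 3: row 6 has {1,2,4,5,6,7,8,9}; col 7 has {1,2,6,8,9}; box has {2,4,6,8} → only 3 remains.
(7,4) = 2: row 7 has {1,3,5,6,7}; col 4 has {1,3,4,5,6,7,8,9}; box has {1,3,4,5,6,8} → only 2 remains.
(9,7) = 7: row 9 has {1,2,4}; col 7 has {1,2,3,6,8,9}; box has {1,2,5,6} → only 7 remains.
(4,3) = 9: row 4 has {2,3,4,6,8}; col 3 has {1,2,4,6,7,8}; box has {1,2,3,5,6,8} → only 9 remains.
(4,7) = 5: row 4 has {2,3,4,6,8,9}; col 7 has {1,2,3,6,7,8,9}; box has {2,3,4,6,8} → only 5 remains.
(4,8) = 1: row 4 has {2,3,4,5,6,8,9}; col 8 has {2,4,5,6,7,8}; box has {2,3,4,5,6,8} → only 1 remains.
(4,9) = 7: row 4 has {1,2,3,4,5,6,8,9}; col 9 has {1,2,3,4,5,6}; box has {1,2,3,4,5,6,8} → only 7 remains.
(5,9) = 9: row 5 has {1,2,3,5,6,8}; col 9 has {1,2,3,4,5,6,7}; box has {1,2,3,4,5,6,7,8} → only 9 remains.
(7,9) = 8: row 7 has {1,2,3,5,6,7}; col 9 has {1,2,3,4,5,6,7,9}; box has {1,2,5,6,7} → only 8 remains.
(8,3) = 3: row 8 has {1,2,5,6,8}; col 3 has {1,2,4,6,7,8,9}; box has {1,2,7} → only 3 remains.
(8,7) = 4: row 8 has {1,2,3,5,6,8}; col 7 has {1,2,3,5,6,7,8,9}; box has {1,2,5,6,7,8} → only 4 remains.
(8,8) = 9: row 8 has {1,2,3,4,5,6,8}; col 8 has {1,2,4,5,6,7,8}; box has {1,2,4,5,6,7,8} → only 9 remains.
(9,3) = 5: row 9 has {1,2,4,7}; col 3 has {1,2,3,4,6,7,8,9}; box has {1,2,3,7} → only 5 remains.
(9,6) = 9: row 9 has {1,2,4,5,7}; col 6 has {1,2,3,4,5,6,8}; box has {1,2,3,4,5,6,8} → only 9 remains.
(9,8) = 3: row 9 has {1,2,4,5,7,9}; col 8 has {1,2,4,5,6,7,8,9}; box has {1,2,4,5,6,7,8,9} → only 3 remains.
(7,2) = 4: row 7 has {1,2,3,5,6,7,8}; col 2 has {1,2,3,5,9}; box has {1,2,3,5,7} → only 4 remains.
(8,6) = 7: row 8 has {1,2,3,4,5,6,8,9}; col 6 has {1,2,3,4,5,6,8,9}; box has {1,2,3,4,5,6,8,9} → only 7 remains.
(9,1) = 6: row 9 has {1,2,3,4,5,7,9}; col 1 has {1,2,3,5,8}; box has {1,2,3,4,5,7} → only 6 remains.
(9,2) = 8: row 9 has {1,2,3,4,5,6,7,9}; col 2 has {1,2,3,4,5,9}; box has {1,2,3,4,5,6,7} → only 8 remains.

8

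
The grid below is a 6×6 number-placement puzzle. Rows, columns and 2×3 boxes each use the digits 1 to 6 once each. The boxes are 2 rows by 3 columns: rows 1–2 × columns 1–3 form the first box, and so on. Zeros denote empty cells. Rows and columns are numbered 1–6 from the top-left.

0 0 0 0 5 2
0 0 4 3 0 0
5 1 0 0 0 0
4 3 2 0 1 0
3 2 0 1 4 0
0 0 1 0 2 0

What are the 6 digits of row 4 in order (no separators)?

row 1, column 2 = 6: row 1 has {2,5}; col 2 has {1,2,3}; box has {4} → only 6 remains.
row 1, column 3 = 3: row 1 has {2,5,6}; col 3 has {1,2,4}; box has {4,6} → only 3 remains.
row 1, column 4 = 4: row 1 has {2,3,5,6}; col 4 has {1,3}; box has {2,3,5} → only 4 remains.
row 2, column 2 = 5: row 2 has {3,4}; col 2 has {1,2,3,6}; box has {3,4,6} → only 5 remains.
row 2, column 5 = 6: row 2 has {3,4,5}; col 5 has {1,2,4,5}; box has {2,3,4,5} → only 6 remains.
row 2, column 6 = 1: row 2 has {3,4,5,6}; col 6 has {2}; box has {2,3,4,5,6} → only 1 remains.
row 3, column 3 = 6: row 3 has {1,5}; col 3 has {1,2,3,4}; box has {1,2,3,4,5} → only 6 remains.
row 3, column 4 = 2: row 3 has {1,5,6}; col 4 has {1,3,4}; box has {1} → only 2 remains.
row 3, column 5 = 3: row 3 has {1,2,5,6}; col 5 has {1,2,4,5,6}; box has {1,2} → only 3 remains.
row 3, column 6 = 4: row 3 has {1,2,3,5,6}; col 6 has {1,2}; box has {1,2,3} → only 4 remains.
row 5, column 3 = 5: row 5 has {1,2,3,4}; col 3 has {1,2,3,4,6}; box has {1,2,3} → only 5 remains.
row 5, column 6 = 6: row 5 has {1,2,3,4,5}; col 6 has {1,2,4}; box has {1,2,4} → only 6 remains.
row 6, column 1 = 6: row 6 has {1,2}; col 1 has {3,4,5}; box has {1,2,3,5} → only 6 remains.
row 6, column 2 = 4: row 6 has {1,2,6}; col 2 has {1,2,3,5,6}; box has {1,2,3,5,6} → only 4 remains.
row 6, column 4 = 5: row 6 has {1,2,4,6}; col 4 has {1,2,3,4}; box has {1,2,4,6} → only 5 remains.
row 6, column 6 = 3: row 6 has {1,2,4,5,6}; col 6 has {1,2,4,6}; box has {1,2,4,5,6} → only 3 remains.
row 1, column 1 = 1: row 1 has {2,3,4,5,6}; col 1 has {3,4,5,6}; box has {3,4,5,6} → only 1 remains.
row 2, column 1 = 2: row 2 has {1,3,4,5,6}; col 1 has {1,3,4,5,6}; box has {1,3,4,5,6} → only 2 remains.
row 4, column 4 = 6: row 4 has {1,2,3,4}; col 4 has {1,2,3,4,5}; box has {1,2,3,4} → only 6 remains.
row 4, column 6 = 5: row 4 has {1,2,3,4,6}; col 6 has {1,2,3,4,6}; box has {1,2,3,4,6} → only 5 remains.

432615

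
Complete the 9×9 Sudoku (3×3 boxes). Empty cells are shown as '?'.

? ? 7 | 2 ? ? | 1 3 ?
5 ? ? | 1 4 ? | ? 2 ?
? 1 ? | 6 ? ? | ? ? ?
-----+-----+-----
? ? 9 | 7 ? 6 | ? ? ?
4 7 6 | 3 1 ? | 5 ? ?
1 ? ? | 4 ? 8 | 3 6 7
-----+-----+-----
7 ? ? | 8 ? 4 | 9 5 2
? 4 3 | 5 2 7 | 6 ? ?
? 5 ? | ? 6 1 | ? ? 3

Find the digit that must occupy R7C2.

R2C3 = 8 (sole candidate).
R2C7 = 7 (sole candidate).
R4C5 = 5 (sole candidate).
R6C2 = 2 (sole candidate).
R6C3 = 5 (sole candidate).
R6C5 = 9 (sole candidate).
R7C2 = 6: row 7 has {2,4,5,7,8,9}; col 2 has {1,2,4,5,7}; box has {3,4,5,7} → only 6 remains.

6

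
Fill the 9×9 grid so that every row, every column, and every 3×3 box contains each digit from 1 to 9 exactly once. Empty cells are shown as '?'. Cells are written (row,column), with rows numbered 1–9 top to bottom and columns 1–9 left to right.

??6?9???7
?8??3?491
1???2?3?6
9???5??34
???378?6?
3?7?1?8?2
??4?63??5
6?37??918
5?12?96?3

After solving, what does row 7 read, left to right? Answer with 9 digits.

894163275

(4,4) = 6: row 4 has {3,4,5,9}; col 4 has {2,3,7}; box has {1,3,5,7,8} → only 6 remains.
(4,6) = 2: row 4 has {3,4,5,6,9}; col 6 has {3,8,9}; box has {1,3,5,6,7,8} → only 2 remains.
(5,9) = 9: row 5 has {3,6,7,8}; col 9 has {1,2,3,4,5,6,7,8}; box has {2,3,4,6,8} → only 9 remains.
(6,6) = 4: row 6 has {1,2,3,7,8}; col 6 has {2,3,8,9}; box has {1,2,3,5,6,7,8} → only 4 remains.
(6,8) = 5: row 6 has {1,2,3,4,7,8}; col 8 has {1,3,6,9}; box has {2,3,4,6,8,9} → only 5 remains.
(8,2) = 2: row 8 has {1,3,6,7,8,9}; col 2 has {8}; box has {1,3,4,5,6} → only 2 remains.
(8,5) = 4: row 8 has {1,2,3,6,7,8,9}; col 5 has {1,2,3,5,6,7,9}; box has {2,3,6,7,9} → only 4 remains.
(8,6) = 5: row 8 has {1,2,3,4,6,7,8,9}; col 6 has {2,3,4,8,9}; box has {2,3,4,6,7,9} → only 5 remains.
(9,2) = 7: row 9 has {1,2,3,5,6,9}; col 2 has {2,8}; box has {1,2,3,4,5,6} → only 7 remains.
(9,5) = 8: row 9 has {1,2,3,5,6,7,9}; col 5 has {1,2,3,4,5,6,7,9}; box has {2,3,4,5,6,7,9} → only 8 remains.
(9,8) = 4: row 9 has {1,2,3,5,6,7,8,9}; col 8 has {1,3,5,6,9}; box has {1,3,5,6,8,9} → only 4 remains.
(1,6) = 1: row 1 has {6,7,9}; col 6 has {2,3,4,5,8,9}; box has {2,3,9} → only 1 remains.
(2,4) = 5: row 2 has {1,3,4,8,9}; col 4 has {2,3,6,7}; box has {1,2,3,9} → only 5 remains.
(3,6) = 7: row 3 has {1,2,3,6}; col 6 has {1,2,3,4,5,8,9}; box has {1,2,3,5,9} → only 7 remains.
(3,8) = 8: row 3 has {1,2,3,6,7}; col 8 has {1,3,4,5,6,9}; box has {1,3,4,6,7,9} → only 8 remains.
(4,2) = 1: row 4 has {2,3,4,5,6,9}; col 2 has {2,7,8}; box has {3,7,9} → only 1 remains.
(4,3) = 8: row 4 has {1,2,3,4,5,6,9}; col 3 has {1,3,4,6,7}; box has {1,3,7,9} → only 8 remains.
(4,7) = 7: row 4 has {1,2,3,4,5,6,8,9}; col 7 has {3,4,6,8,9}; box has {2,3,4,5,6,8,9} → only 7 remains.
(5,7) = 1: row 5 has {3,6,7,8,9}; col 7 has {3,4,6,7,8,9}; box has {2,3,4,5,6,7,8,9} → only 1 remains.
(6,2) = 6: row 6 has {1,2,3,4,5,7,8}; col 2 has {1,2,7,8}; box has {1,3,7,8,9} → only 6 remains.
(6,4) = 9: row 6 has {1,2,3,4,5,6,7,8}; col 4 has {2,3,5,6,7}; box has {1,2,3,4,5,6,7,8} → only 9 remains.
(7,1) = 8: row 7 has {3,4,5,6}; col 1 has {1,3,5,6,9}; box has {1,2,3,4,5,6,7} → only 8 remains.
(7,2) = 9: row 7 has {3,4,5,6,8}; col 2 has {1,2,6,7,8}; box has {1,2,3,4,5,6,7,8} → only 9 remains.
(7,4) = 1: row 7 has {3,4,5,6,8,9}; col 4 has {2,3,5,6,7,9}; box has {2,3,4,5,6,7,8,9} → only 1 remains.
(7,7) = 2: row 7 has {1,3,4,5,6,8,9}; col 7 has {1,3,4,6,7,8,9}; box has {1,3,4,5,6,8,9} → only 2 remains.
(7,8) = 7: row 7 has {1,2,3,4,5,6,8,9}; col 8 has {1,3,4,5,6,8,9}; box has {1,2,3,4,5,6,8,9} → only 7 remains.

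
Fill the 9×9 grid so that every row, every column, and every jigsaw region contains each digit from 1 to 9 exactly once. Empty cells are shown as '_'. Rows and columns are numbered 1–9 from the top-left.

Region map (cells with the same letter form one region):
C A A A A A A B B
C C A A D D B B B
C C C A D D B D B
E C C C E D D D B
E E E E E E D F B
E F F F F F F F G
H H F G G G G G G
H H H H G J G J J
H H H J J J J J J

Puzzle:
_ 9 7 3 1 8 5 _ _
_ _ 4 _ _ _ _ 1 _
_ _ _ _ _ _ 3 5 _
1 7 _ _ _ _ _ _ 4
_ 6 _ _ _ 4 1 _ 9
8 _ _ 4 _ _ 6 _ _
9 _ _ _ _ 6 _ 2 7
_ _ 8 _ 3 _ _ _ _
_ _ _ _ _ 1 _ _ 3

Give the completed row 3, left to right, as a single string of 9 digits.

219647358

row 1, column 8 = 6: row 1 has {1,3,5,7,8,9}; col 8 has {1,2,5}; region has {1,3,4,9} → only 6 remains.
row 1, column 9 = 2: row 1 has {1,3,5,6,7,8,9}; col 9 has {3,4,7,9}; region has {1,3,4,6,9} → only 2 remains.
row 3, column 9 = 8: row 3 has {3,5}; col 9 has {2,3,4,7,9}; region has {1,2,3,4,6,9} → only 8 remains.
row 1, column 1 = 4: row 1 has {1,2,3,5,6,7,8,9}; col 1 has {1,8,9}; region has {7} → only 4 remains.
row 2, column 7 = 7: row 2 has {1,4}; col 7 has {1,3,5,6}; region has {1,2,3,4,6,8,9} → only 7 remains.
row 2, column 9 = 5: row 2 has {1,4,7}; col 9 has {2,3,4,7,8,9}; region has {1,2,3,4,6,7,8,9} → only 5 remains.
row 6, column 9 = 1: row 6 has {4,6,8}; col 9 has {2,3,4,5,7,8,9}; region has {2,3,6,7} → only 1 remains.
row 8, column 9 = 6: row 8 has {3,8}; col 9 has {1,2,3,4,5,7,8,9}; region has {1,3} → only 6 remains.
row 3, column 5 = 4: in row 3, 4 can only go here (every other open cell in that row sees a 4).
row 3, column 6 = 7: in row 3, 7 can only go here (every other open cell in that row sees a 7).
row 3, column 3 = 9: in row 3, 9 can only go here (every other open cell in that row sees a 9).
row 3, column 2 = 1: in row 3, 1 can only go here (every other open cell in that row sees a 1).
row 5, column 8 = 8: in row 5, 8 can only go here (every other open cell in that row sees an 8).
row 7, column 3 = 1: in row 7, 1 can only go here (every other open cell in that row sees a 1).
row 7, column 2 = 3: in row 7, 3 can only go here (every other open cell in that row sees a 3).
row 7, column 7 = 4: in row 7, 4 can only go here (every other open cell in that row sees a 4).
row 8, column 7 = 9: row 8 has {3,6,8}; col 7 has {1,3,4,5,6,7}; region has {1,2,3,4,6,7} → only 9 remains.
row 8, column 4 = 1: in row 8, 1 can only go here (every other open cell in that row sees a 1).
row 2, column 2 = 8: in column 2, 8 can only go here (every other open cell in that column sees an 8).
row 4, column 7 = 8: in row 4, 8 can only go here (every other open cell in that row sees an 8).
row 9, column 7 = 2: row 9 has {1,3}; col 7 has {1,3,4,5,6,7,8,9}; region has {1,3,6} → only 2 remains.
row 8, column 6 = 5: row 8 has {1,3,6,8,9}; col 6 has {1,4,6,7,8}; region has {1,2,3,6} → only 5 remains.
row 9, column 4 = 9: in column 4, 9 can only go here (every other open cell in that column sees a 9).
row 9, column 5 = 8: in row 9, 8 can only go here (every other open cell in that row sees an 8).
row 7, column 5 = 5: row 7 has {1,2,3,4,6,7,9}; col 5 has {1,3,4,8}; region has {1,2,3,4,6,7,9} → only 5 remains.
row 7, column 4 = 8: row 7 has {1,2,3,4,5,6,7,9}; col 4 has {1,3,4,9}; region has {1,2,3,4,5,6,7,9} → only 8 remains.
row 5, column 4 = 7: in column 4, 7 can only go here (every other open cell in that column sees a 7).
row 5, column 5 = 2: row 5 has {1,4,6,7,8,9}; col 5 has {1,3,4,5,8}; region has {1,4,6,7,8} → only 2 remains.
row 4, column 5 = 9: row 4 has {1,4,7,8}; col 5 has {1,2,3,4,5,8}; region has {1,2,4,6,7,8} → only 9 remains.
row 4, column 8 = 3: row 4 has {1,4,7,8,9}; col 8 has {1,2,5,6,8}; region has {1,4,5,7,8} → only 3 remains.
row 6, column 5 = 7: row 6 has {1,4,6,8}; col 5 has {1,2,3,4,5,8,9}; region has {1,4,6,8} → only 7 remains.
row 6, column 8 = 9: row 6 has {1,4,6,7,8}; col 8 has {1,2,3,5,6,8}; region has {1,4,6,7,8} → only 9 remains.
row 2, column 5 = 6: row 2 has {1,4,5,7,8}; col 5 has {1,2,3,4,5,7,8,9}; region has {1,3,4,5,7,8} → only 6 remains.
row 4, column 6 = 2: row 4 has {1,3,4,7,8,9}; col 6 has {1,4,5,6,7,8}; region has {1,3,4,5,6,7,8} → only 2 remains.
row 6, column 6 = 3: row 6 has {1,4,6,7,8,9}; col 6 has {1,2,4,5,6,7,8}; region has {1,4,6,7,8,9} → only 3 remains.
row 2, column 4 = 2: row 2 has {1,4,5,6,7,8}; col 4 has {1,3,4,7,8,9}; region has {1,3,4,5,7,8,9} → only 2 remains.
row 2, column 6 = 9: row 2 has {1,2,4,5,6,7,8}; col 6 has {1,2,3,4,5,6,7,8}; region has {1,2,3,4,5,6,7,8} → only 9 remains.
row 3, column 4 = 6: row 3 has {1,3,4,5,7,8,9}; col 4 has {1,2,3,4,7,8,9}; region has {1,2,3,4,5,7,8,9} → only 6 remains.
row 4, column 4 = 5: row 4 has {1,2,3,4,7,8,9}; col 4 has {1,2,3,4,6,7,8,9}; region has {1,4,7,8,9} → only 5 remains.
row 2, column 1 = 3: row 2 has {1,2,4,5,6,7,8,9}; col 1 has {1,4,8,9}; region has {1,4,5,7,8,9} → only 3 remains.
row 3, column 1 = 2: row 3 has {1,3,4,5,6,7,8,9}; col 1 has {1,3,4,8,9}; region has {1,3,4,5,7,8,9} → only 2 remains.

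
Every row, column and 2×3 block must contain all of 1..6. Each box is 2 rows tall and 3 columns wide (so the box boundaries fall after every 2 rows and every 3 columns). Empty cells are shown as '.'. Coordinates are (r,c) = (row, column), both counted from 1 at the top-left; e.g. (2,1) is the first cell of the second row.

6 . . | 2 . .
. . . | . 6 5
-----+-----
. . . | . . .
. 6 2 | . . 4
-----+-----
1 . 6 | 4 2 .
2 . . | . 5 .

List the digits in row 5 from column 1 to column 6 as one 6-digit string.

156423

(5,6) = 3: row 5 has {1,2,4,6}; col 6 has {4,5}; box has {2,4,5} → only 3 remains.
(1,6) = 1 (sole candidate).
(2,4) = 3 (sole candidate).
(5,2) = 5: row 5 has {1,2,3,4,6}; col 2 has {6}; box has {1,2,6} → only 5 remains.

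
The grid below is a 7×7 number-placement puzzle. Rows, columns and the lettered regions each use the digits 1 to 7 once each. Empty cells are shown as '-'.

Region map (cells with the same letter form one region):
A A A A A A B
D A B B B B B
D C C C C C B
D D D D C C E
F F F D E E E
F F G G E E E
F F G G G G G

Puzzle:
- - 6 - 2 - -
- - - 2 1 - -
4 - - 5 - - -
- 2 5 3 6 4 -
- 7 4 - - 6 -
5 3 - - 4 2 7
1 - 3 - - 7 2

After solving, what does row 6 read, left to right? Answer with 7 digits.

R2C3 = 7 (sole candidate).
R3C2 = 1 (sole candidate).
R3C3 = 2 (sole candidate).
R3C6 = 3 (sole candidate).
R3C7 = 6 (sole candidate).
R4C1 = 7 (sole candidate).
R4C7 = 1 (sole candidate).
R5C1 = 2 (sole candidate).
R5C4 = 1 (sole candidate).
R6C3 = 1: row 6 has {2,3,4,5,7}; col 3 has {2,3,4,5,6,7}; region has {2,3,7} → only 1 remains.
R6C4 = 6: row 6 has {1,2,3,4,5,7}; col 4 has {1,2,3,5}; region has {1,2,3,7} → only 6 remains.

5316427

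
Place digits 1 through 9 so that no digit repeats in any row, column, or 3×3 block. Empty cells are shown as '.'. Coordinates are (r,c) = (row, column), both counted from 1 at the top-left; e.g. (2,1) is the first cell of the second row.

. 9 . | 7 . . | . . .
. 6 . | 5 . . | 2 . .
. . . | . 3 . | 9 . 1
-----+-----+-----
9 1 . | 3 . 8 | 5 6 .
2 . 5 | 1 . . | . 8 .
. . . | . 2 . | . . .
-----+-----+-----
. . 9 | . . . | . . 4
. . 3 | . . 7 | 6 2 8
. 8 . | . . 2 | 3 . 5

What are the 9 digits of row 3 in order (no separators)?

748236951

(1,3) = 2: in row 1, 2 can only go here (every other open cell in that row sees a 2).
(3,4) = 2: in row 3, 2 can only go here (every other open cell in that row sees a 2).
(3,6) = 6: in row 3, 6 can only go here (every other open cell in that row sees a 6).
(1,9) = 6: in row 1, 6 can only go here (every other open cell in that row sees a 6).
(4,9) = 2: in row 4, 2 can only go here (every other open cell in that row sees a 2).
(5,5) = 6: in row 5, 6 can only go here (every other open cell in that row sees a 6).
(6,6) = 5: in row 6, 5 can only go here (every other open cell in that row sees a 5).
(7,2) = 2: in row 7, 2 can only go here (every other open cell in that row sees a 2).
(7,6) = 3: in row 7, 3 can only go here (every other open cell in that row sees a 3).
(7,4) = 8: in column 4, 8 can only go here (every other open cell in that column sees an 8).
(7,1) = 6: in row 7, 6 can only go here (every other open cell in that row sees a 6).
(6,3) = 6: in row 6, 6 can only go here (every other open cell in that row sees a 6).
(6,1) = 8: in row 6, 8 can only go here (every other open cell in that row sees an 8).
(3,3) = 8: in row 3, 8 can only go here (every other open cell in that row sees an 8).
(2,5) = 8: in row 2, 8 can only go here (every other open cell in that row sees an 8).
(1,7) = 8: in row 1, 8 can only go here (every other open cell in that row sees an 8).
(2,6) = 9: in row 2, 9 can only go here (every other open cell in that row sees a 9).
(5,6) = 4: row 5 has {1,2,5,6,8}; col 6 has {2,3,5,6,7,8,9}; box has {1,2,3,5,6,8} → only 4 remains.
(5,7) = 7: row 5 has {1,2,4,5,6,8}; col 7 has {2,3,5,6,8,9}; box has {2,5,6,8} → only 7 remains.
(6,4) = 9: row 6 has {2,5,6,8}; col 4 has {1,2,3,5,7,8}; box has {1,2,3,4,5,6,8} → only 9 remains.
(6,9) = 3: row 6 has {2,5,6,8,9}; col 9 has {1,2,4,5,6,8}; box has {2,5,6,7,8} → only 3 remains.
(7,7) = 1: row 7 has {2,3,4,6,8,9}; col 7 has {2,3,5,6,7,8,9}; box has {2,3,4,5,6,8} → only 1 remains.
(7,8) = 7: row 7 has {1,2,3,4,6,8,9}; col 8 has {2,6,8}; box has {1,2,3,4,5,6,8} → only 7 remains.
(8,4) = 4: row 8 has {2,3,6,7,8}; col 4 has {1,2,3,5,7,8,9}; box has {2,3,7,8} → only 4 remains.
(9,4) = 6: row 9 has {2,3,5,8}; col 4 has {1,2,3,4,5,7,8,9}; box has {2,3,4,7,8} → only 6 remains.
(9,8) = 9: row 9 has {2,3,5,6,8}; col 8 has {2,6,7,8}; box has {1,2,3,4,5,6,7,8} → only 9 remains.
(1,6) = 1: row 1 has {2,6,7,8,9}; col 6 has {2,3,4,5,6,7,8,9}; box has {2,3,5,6,7,8,9} → only 1 remains.
(2,9) = 7: row 2 has {2,5,6,8,9}; col 9 has {1,2,3,4,5,6,8}; box has {1,2,6,8,9} → only 7 remains.
(4,5) = 7: row 4 has {1,2,3,5,6,8,9}; col 5 has {2,3,6,8}; box has {1,2,3,4,5,6,8,9} → only 7 remains.
(5,2) = 3: row 5 has {1,2,4,5,6,7,8}; col 2 has {1,2,6,8,9}; box has {1,2,5,6,8,9} → only 3 remains.
(5,9) = 9: row 5 has {1,2,3,4,5,6,7,8}; col 9 has {1,2,3,4,5,6,7,8}; box has {2,3,5,6,7,8} → only 9 remains.
(6,7) = 4: row 6 has {2,3,5,6,8,9}; col 7 has {1,2,3,5,6,7,8,9}; box has {2,3,5,6,7,8,9} → only 4 remains.
(6,8) = 1: row 6 has {2,3,4,5,6,8,9}; col 8 has {2,6,7,8,9}; box has {2,3,4,5,6,7,8,9} → only 1 remains.
(7,5) = 5: row 7 has {1,2,3,4,6,7,8,9}; col 5 has {2,3,6,7,8}; box has {2,3,4,6,7,8} → only 5 remains.
(8,2) = 5: row 8 has {2,3,4,6,7,8}; col 2 has {1,2,3,6,8,9}; box has {2,3,6,8,9} → only 5 remains.
(9,5) = 1: row 9 has {2,3,5,6,8,9}; col 5 has {2,3,5,6,7,8}; box has {2,3,4,5,6,7,8} → only 1 remains.
(1,5) = 4: row 1 has {1,2,6,7,8,9}; col 5 has {1,2,3,5,6,7,8}; box has {1,2,3,5,6,7,8,9} → only 4 remains.
(4,3) = 4: row 4 has {1,2,3,5,6,7,8,9}; col 3 has {2,3,5,6,8,9}; box has {1,2,3,5,6,8,9} → only 4 remains.
(6,2) = 7: row 6 has {1,2,3,4,5,6,8,9}; col 2 has {1,2,3,5,6,8,9}; box has {1,2,3,4,5,6,8,9} → only 7 remains.
(8,1) = 1: row 8 has {2,3,4,5,6,7,8}; col 1 has {2,6,8,9}; box has {2,3,5,6,8,9} → only 1 remains.
(8,5) = 9: row 8 has {1,2,3,4,5,6,7,8}; col 5 has {1,2,3,4,5,6,7,8}; box has {1,2,3,4,5,6,7,8} → only 9 remains.
(9,3) = 7: row 9 has {1,2,3,5,6,8,9}; col 3 has {2,3,4,5,6,8,9}; box has {1,2,3,5,6,8,9} → only 7 remains.
(2,3) = 1: row 2 has {2,5,6,7,8,9}; col 3 has {2,3,4,5,6,7,8,9}; box has {2,6,8,9} → only 1 remains.
(3,2) = 4: row 3 has {1,2,3,6,8,9}; col 2 has {1,2,3,5,6,7,8,9}; box has {1,2,6,8,9} → only 4 remains.
(3,8) = 5: row 3 has {1,2,3,4,6,8,9}; col 8 has {1,2,6,7,8,9}; box has {1,2,6,7,8,9} → only 5 remains.
(9,1) = 4: row 9 has {1,2,3,5,6,7,8,9}; col 1 has {1,2,6,8,9}; box has {1,2,3,5,6,7,8,9} → only 4 remains.
(1,8) = 3: row 1 has {1,2,4,6,7,8,9}; col 8 has {1,2,5,6,7,8,9}; box has {1,2,5,6,7,8,9} → only 3 remains.
(2,1) = 3: row 2 has {1,2,5,6,7,8,9}; col 1 has {1,2,4,6,8,9}; box has {1,2,4,6,8,9} → only 3 remains.
(2,8) = 4: row 2 has {1,2,3,5,6,7,8,9}; col 8 has {1,2,3,5,6,7,8,9}; box has {1,2,3,5,6,7,8,9} → only 4 remains.
(3,1) = 7: row 3 has {1,2,3,4,5,6,8,9}; col 1 has {1,2,3,4,6,8,9}; box has {1,2,3,4,6,8,9} → only 7 remains.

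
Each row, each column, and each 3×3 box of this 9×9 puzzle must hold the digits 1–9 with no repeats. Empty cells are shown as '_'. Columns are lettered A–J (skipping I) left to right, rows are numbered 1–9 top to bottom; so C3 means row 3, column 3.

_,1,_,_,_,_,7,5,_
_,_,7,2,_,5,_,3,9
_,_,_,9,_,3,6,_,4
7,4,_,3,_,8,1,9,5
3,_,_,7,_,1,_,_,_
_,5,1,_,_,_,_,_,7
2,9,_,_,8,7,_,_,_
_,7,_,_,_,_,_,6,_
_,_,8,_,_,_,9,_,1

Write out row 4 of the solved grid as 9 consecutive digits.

742368195

G2 = 8: row 2 has {2,3,5,7,9}; col 7 has {1,6,7,9}; box has {3,4,5,6,7,9} → only 8 remains.
H7 = 4: row 7 has {2,7,8,9}; col 8 has {3,5,6,9}; box has {1,6,9} → only 4 remains.
J7 = 3: row 7 has {2,4,7,8,9}; col 9 has {1,4,5,7,9}; box has {1,4,6,9} → only 3 remains.
J1 = 2: row 1 has {1,5,7}; col 9 has {1,3,4,5,7,9}; box has {3,4,5,6,7,8,9} → only 2 remains.
B2 = 6: row 2 has {2,3,5,7,8,9}; col 2 has {1,4,5,7,9}; box has {1,7} → only 6 remains.
H3 = 1: row 3 has {3,4,6,9}; col 8 has {3,4,5,6,9}; box has {2,3,4,5,6,7,8,9} → only 1 remains.
G7 = 5: row 7 has {2,3,4,7,8,9}; col 7 has {1,6,7,8,9}; box has {1,3,4,6,9} → only 5 remains.
G8 = 2: row 8 has {6,7}; col 7 has {1,5,6,7,8,9}; box has {1,3,4,5,6,9} → only 2 remains.
J8 = 8: row 8 has {2,6,7}; col 9 has {1,2,3,4,5,7,9}; box has {1,2,3,4,5,6,9} → only 8 remains.
B9 = 3: row 9 has {1,8,9}; col 2 has {1,4,5,6,7,9}; box has {2,7,8,9} → only 3 remains.
H9 = 7: row 9 has {1,3,8,9}; col 8 has {1,3,4,5,6,9}; box has {1,2,3,4,5,6,8,9} → only 7 remains.
A2 = 4: row 2 has {2,3,5,6,7,8,9}; col 1 has {2,3,7}; box has {1,6,7} → only 4 remains.
E2 = 1: row 2 has {2,3,4,5,6,7,8,9}; col 5 has {8}; box has {2,3,5,9} → only 1 remains.
E3 = 7: row 3 has {1,3,4,6,9}; col 5 has {1,8}; box has {1,2,3,5,9} → only 7 remains.
G5 = 4: row 5 has {1,3,7}; col 7 has {1,2,5,6,7,8,9}; box has {1,5,7,9} → only 4 remains.
J5 = 6: row 5 has {1,3,4,7}; col 9 has {1,2,3,4,5,7,8,9}; box has {1,4,5,7,9} → only 6 remains.
G6 = 3: row 6 has {1,5,7}; col 7 has {1,2,4,5,6,7,8,9}; box has {1,4,5,6,7,9} → only 3 remains.
C7 = 6: row 7 has {2,3,4,5,7,8,9}; col 3 has {1,7,8}; box has {2,3,7,8,9} → only 6 remains.
D7 = 1: row 7 has {2,3,4,5,6,7,8,9}; col 4 has {2,3,7,9}; box has {7,8} → only 1 remains.
A9 = 5: row 9 has {1,3,7,8,9}; col 1 has {2,3,4,7}; box has {2,3,6,7,8,9} → only 5 remains.
A3 = 8: row 3 has {1,3,4,6,7,9}; col 1 has {2,3,4,5,7}; box has {1,4,6,7} → only 8 remains.
B3 = 2: row 3 has {1,3,4,6,7,8,9}; col 2 has {1,3,4,5,6,7,9}; box has {1,4,6,7,8} → only 2 remains.
C3 = 5: row 3 has {1,2,3,4,6,7,8,9}; col 3 has {1,6,7,8}; box has {1,2,4,6,7,8} → only 5 remains.
C4 = 2: row 4 has {1,3,4,5,7,8,9}; col 3 has {1,5,6,7,8}; box has {1,3,4,5,7} → only 2 remains.
E4 = 6: row 4 has {1,2,3,4,5,7,8,9}; col 5 has {1,7,8}; box has {1,3,7,8} → only 6 remains.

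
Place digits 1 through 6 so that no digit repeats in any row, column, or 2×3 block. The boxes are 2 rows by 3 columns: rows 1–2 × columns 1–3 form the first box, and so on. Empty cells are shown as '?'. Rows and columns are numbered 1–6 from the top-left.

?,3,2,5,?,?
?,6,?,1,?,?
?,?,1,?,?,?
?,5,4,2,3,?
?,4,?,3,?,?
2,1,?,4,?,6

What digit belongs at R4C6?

R1C6 = 4: row 1 has {2,3,5}; col 6 has {6}; box has {1,5} → only 4 remains.
R2C3 = 5: row 2 has {1,6}; col 3 has {1,2,4}; box has {2,3,6} → only 5 remains.
R2C5 = 2: row 2 has {1,5,6}; col 5 has {3}; box has {1,4,5} → only 2 remains.
R2C6 = 3: row 2 has {1,2,5,6}; col 6 has {4,6}; box has {1,2,4,5} → only 3 remains.
R3C2 = 2: row 3 has {1}; col 2 has {1,3,4,5,6}; box has {1,4,5} → only 2 remains.
R3C4 = 6: row 3 has {1,2}; col 4 has {1,2,3,4,5}; box has {2,3} → only 6 remains.
R3C6 = 5: row 3 has {1,2,6}; col 6 has {3,4,6}; box has {2,3,6} → only 5 remains.
R4C1 = 6: row 4 has {2,3,4,5}; col 1 has {2}; box has {1,2,4,5} → only 6 remains.
R4C6 = 1: row 4 has {2,3,4,5,6}; col 6 has {3,4,5,6}; box has {2,3,5,6} → only 1 remains.

1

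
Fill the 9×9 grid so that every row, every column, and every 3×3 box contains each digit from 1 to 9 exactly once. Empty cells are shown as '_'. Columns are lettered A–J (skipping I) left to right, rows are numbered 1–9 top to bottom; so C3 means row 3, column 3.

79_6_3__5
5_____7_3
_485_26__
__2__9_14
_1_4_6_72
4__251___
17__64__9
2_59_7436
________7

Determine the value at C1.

1

C1 = 1: row 1 has {3,5,6,7,9}; col 3 has {2,5,8}; box has {4,5,7,8,9} → only 1 remains.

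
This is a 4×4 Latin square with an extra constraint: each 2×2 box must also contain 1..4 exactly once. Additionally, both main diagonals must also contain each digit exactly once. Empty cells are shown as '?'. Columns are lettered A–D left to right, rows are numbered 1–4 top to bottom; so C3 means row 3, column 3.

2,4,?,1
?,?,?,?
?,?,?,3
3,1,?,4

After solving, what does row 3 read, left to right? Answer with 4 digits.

C1 = 3 (sole candidate).
A2 = 1 (sole candidate).
B2 = 3 (sole candidate).
D2 = 2 (sole candidate).
A3 = 4: row 3 has {3}; col 1 has {1,2,3}; box has {1,3} → only 4 remains.
B3 = 2: row 3 has {3,4}; col 2 has {1,3,4}; box has {1,3,4}; anti-diagonal has {1,3} → only 2 remains.
C3 = 1: row 3 has {2,3,4}; col 3 has {3}; box has {3,4}; main diagonal has {2,3,4} → only 1 remains.

4213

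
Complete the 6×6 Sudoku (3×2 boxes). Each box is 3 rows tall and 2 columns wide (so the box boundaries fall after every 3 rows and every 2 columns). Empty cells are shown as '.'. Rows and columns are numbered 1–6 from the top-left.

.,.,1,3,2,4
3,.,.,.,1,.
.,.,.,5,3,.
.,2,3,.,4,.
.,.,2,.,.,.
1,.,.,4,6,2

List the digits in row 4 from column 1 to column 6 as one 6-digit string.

R3C6 = 6 (sole candidate).
R5C5 = 5 (sole candidate).
R6C3 = 5 (sole candidate).
R2C6 = 5 (sole candidate).
R3C3 = 4 (sole candidate).
R4C6 = 1: row 4 has {2,3,4}; col 6 has {2,4,5,6}; box has {2,4,5,6} → only 1 remains.
R5C6 = 3 (sole candidate).
R6C2 = 3 (sole candidate).
R2C3 = 6 (sole candidate).
R2C4 = 2 (sole candidate).
R3C1 = 2 (sole candidate).
R3C2 = 1 (sole candidate).
R4C4 = 6: row 4 has {1,2,3,4}; col 4 has {2,3,4,5}; box has {2,3,4,5} → only 6 remains.
R5C4 = 1 (sole candidate).
R2C2 = 4 (sole candidate).
R4C1 = 5: row 4 has {1,2,3,4,6}; col 1 has {1,2,3}; box has {1,2,3} → only 5 remains.

523641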